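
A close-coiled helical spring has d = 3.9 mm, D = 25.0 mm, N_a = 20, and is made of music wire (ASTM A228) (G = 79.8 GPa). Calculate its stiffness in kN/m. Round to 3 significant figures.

7.38 kN/m

k = Gd⁴/(8D³N_a) = (79.8×10³ × 3.9⁴) / (8 × 25.0³ × 20)
  = 1.84613e+07 / 2.5e+06 = 7.3845 N/mm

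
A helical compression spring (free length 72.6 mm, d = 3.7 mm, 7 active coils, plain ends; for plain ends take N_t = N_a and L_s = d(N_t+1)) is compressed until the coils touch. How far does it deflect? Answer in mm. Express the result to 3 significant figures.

N_t = 7; L_s = 3.7·8 = 29.6 mm
δ_solid = L₀ − L_s = 72.6 − 29.6 = 43 mm

43.0 mm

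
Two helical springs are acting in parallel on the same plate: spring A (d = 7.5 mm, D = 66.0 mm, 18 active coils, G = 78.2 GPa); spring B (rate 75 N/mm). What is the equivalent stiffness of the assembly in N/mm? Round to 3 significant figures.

81.0 N/mm

k_A = Gd⁴/(8D³N_a) = (78.2×10³)(7.5⁴)/(8·66.0³·18) = 5.9766 N/mm
Parallel: k_eq = 5.9766 + 75 = 80.977 N/mm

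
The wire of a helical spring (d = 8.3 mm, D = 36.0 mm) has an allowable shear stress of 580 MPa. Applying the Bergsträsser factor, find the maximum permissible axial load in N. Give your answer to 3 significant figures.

C = D/d = 36.0/8.3 = 4.3373
K_B = (4C+2)/(4C−3) = 19.349/14.349 = 1.3484
τ_max = K·8FD/(πd³) → F_max = τ_allow·πd³/(8DK)
F_max = 580·π·8.3³/(8·36.0·1.3484) = 1.0419e+06/388.35 = 2682.8 N

2680 N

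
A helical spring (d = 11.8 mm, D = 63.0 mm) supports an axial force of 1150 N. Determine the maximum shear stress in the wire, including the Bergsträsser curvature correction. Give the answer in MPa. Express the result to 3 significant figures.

143 MPa

Spring index C = D/d = 63.0/11.8 = 5.3390
K_B = (4C+2)/(4C−3) = 23.356/18.356 = 1.2724
τ₀ = 8FD/(πd³) = 8·1150·63.0/(π·11.8³) = 579600/5161.7 = 112.29 MPa
τ_max = K·τ₀ = 1.2724 × 112.29 = 142.87 MPa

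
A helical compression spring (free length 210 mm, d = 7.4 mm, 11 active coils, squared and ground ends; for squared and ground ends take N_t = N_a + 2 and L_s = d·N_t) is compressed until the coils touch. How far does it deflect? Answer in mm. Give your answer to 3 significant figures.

114 mm

N_t = 13; L_s = 7.4·13 = 96.2 mm
δ_solid = L₀ − L_s = 210 − 96.2 = 113.8 mm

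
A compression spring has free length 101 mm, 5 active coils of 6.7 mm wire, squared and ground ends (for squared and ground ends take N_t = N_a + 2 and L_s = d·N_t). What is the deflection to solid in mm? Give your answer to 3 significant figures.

54.1 mm

N_t = 7; L_s = 6.7·7 = 46.9 mm
δ_solid = L₀ − L_s = 101 − 46.9 = 54.1 mm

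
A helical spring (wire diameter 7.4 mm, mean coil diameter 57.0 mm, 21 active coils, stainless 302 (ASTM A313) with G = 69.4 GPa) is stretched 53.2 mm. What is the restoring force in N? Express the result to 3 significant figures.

k = Gd⁴/(8D³N_a) = (69.4×10³)(7.4⁴)/(8·57.0³·21) = 6.6889 N/mm
F = k·δ = 6.6889 × 53.2 = 355.85 N

356 N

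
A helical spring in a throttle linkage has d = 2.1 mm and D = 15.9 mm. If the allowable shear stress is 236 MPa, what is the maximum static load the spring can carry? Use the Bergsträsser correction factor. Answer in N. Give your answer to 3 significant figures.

45.6 N

C = D/d = 15.9/2.1 = 7.5714
K_B = (4C+2)/(4C−3) = 32.286/27.286 = 1.1832
τ_max = K·8FD/(πd³) → F_max = τ_allow·πd³/(8DK)
F_max = 236·π·2.1³/(8·15.9·1.1832) = 6866.3/150.51 = 45.62 N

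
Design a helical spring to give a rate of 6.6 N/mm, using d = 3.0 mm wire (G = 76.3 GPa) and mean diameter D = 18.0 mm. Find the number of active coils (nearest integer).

N_a = Gd⁴/(8D³k) = (76.3×10³ × 3.0⁴)/(8 × 18.0³ × 6.6)
    = 6.1803e+06 / 307930 = 20.07 → 20 coils

20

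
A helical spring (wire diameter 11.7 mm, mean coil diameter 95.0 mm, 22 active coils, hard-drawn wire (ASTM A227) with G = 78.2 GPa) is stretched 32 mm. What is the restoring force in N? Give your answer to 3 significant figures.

k = Gd⁴/(8D³N_a) = (78.2×10³)(11.7⁴)/(8·95.0³·22) = 9.7111 N/mm
F = k·δ = 9.7111 × 32 = 310.75 N

311 N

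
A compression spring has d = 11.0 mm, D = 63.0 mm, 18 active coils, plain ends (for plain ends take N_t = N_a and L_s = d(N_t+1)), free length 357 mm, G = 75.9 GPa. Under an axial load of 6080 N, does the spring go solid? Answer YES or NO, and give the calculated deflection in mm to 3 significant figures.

YES, δ = 197 mm

k = Gd⁴/(8D³N_a) = (75.9×10³)(11.0⁴)/(8·63.0³·18) = 30.862 N/mm
N_t = 18; L_s = 11.0·19 = 209 mm; δ_solid = L₀ − L_s = 357 − 209 = 148 mm
δ = F/k = 6080/30.862 = 197 mm
δ ≥ δ_solid → spring goes solid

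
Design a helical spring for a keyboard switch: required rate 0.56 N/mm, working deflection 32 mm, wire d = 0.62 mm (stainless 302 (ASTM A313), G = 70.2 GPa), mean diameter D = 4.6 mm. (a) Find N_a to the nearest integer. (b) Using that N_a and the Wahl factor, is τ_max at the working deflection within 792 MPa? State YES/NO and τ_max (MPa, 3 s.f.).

N_a = Gd⁴/(8D³k) = (70.2×10³)(0.62⁴)/(8·4.6³·0.56) = 23.79 → N_a = 24
Actual rate k = Gd⁴/(8D³·24) = 0.55505 N/mm
Working load F = kδ = 0.55505·32 = 17.761 N
C = 4.6/0.62 = 7.4194; K_W = (4C−1)/(4C−4)+0.615/C = 1.1997
τ_max = K_W·8FD/(πd³) = 1.1997·872.98 = 1047.3 MPa
τ_max > 792 MPa → exceeds allowable

(a) 24 coils; (b) NO, τ_max = 1050 MPa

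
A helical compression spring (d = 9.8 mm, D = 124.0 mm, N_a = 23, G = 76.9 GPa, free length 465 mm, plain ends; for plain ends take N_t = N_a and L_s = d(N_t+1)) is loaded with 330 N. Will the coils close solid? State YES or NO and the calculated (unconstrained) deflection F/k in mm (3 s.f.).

k = Gd⁴/(8D³N_a) = (76.9×10³)(9.8⁴)/(8·124.0³·23) = 2.0218 N/mm
N_t = 23; L_s = 9.8·24 = 235.2 mm; δ_solid = L₀ − L_s = 465 − 235.2 = 229.8 mm
δ = F/k = 330/2.0218 = 163.22 mm
δ < δ_solid → spring does not go solid

NO, δ = 163 mm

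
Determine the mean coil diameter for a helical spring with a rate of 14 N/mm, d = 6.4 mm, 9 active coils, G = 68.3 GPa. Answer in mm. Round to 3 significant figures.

D = (Gd⁴/(8N_a·k))^(1/3) = (68.3×10³·6.4⁴/(8·9·14))^(1/3)
  = (113679)^(1/3) = 48.4425 mm

48.4 mm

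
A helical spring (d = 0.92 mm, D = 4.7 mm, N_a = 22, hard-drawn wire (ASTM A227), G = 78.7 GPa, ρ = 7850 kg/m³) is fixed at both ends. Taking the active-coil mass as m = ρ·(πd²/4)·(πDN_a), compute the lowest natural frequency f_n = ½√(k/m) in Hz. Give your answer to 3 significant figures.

k = Gd⁴/(8D³N_a) = (78.7×10³)(0.92⁴)/(8·4.7³·22) = 3.0855 N/mm = 3085.5 N/m
Wire length L = πDN_a = π·4.7·22 = 324.84 mm
m = ρ·(πd²/4)·L = 7850 × 0.66476×10⁻⁶ m² × 0.32484 m = 0.0016951 kg
f_n = ½√(k/m) = 0.5·√(3085.5/0.0016951) = 0.5·√(1.8202e+06) = 674.57 Hz

675 Hz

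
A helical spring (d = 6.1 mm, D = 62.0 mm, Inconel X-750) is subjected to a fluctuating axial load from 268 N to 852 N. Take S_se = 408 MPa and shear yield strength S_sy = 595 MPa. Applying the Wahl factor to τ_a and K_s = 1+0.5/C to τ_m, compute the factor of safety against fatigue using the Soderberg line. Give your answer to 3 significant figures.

0.796

C = D/d = 62.0/6.1 = 10.1639; K_W = (4C−1)/(4C−4)+0.615/C = 1.1424; K_s = 1+0.5/C = 1.0492
F_a = (F_max−F_min)/2 = 292 N; F_m = (F_max+F_min)/2 = 560 N
τ_a = K_W·8F_aD/(πd³) = 1.1424 × 203.11 = 232.02 MPa
τ_m = K_s·8F_mD/(πd³) = 1.0492 × 389.52 = 408.68 MPa
Soderberg: 1/n_f = τ_a/S_se + τ_m/S_sy = 232.02/408 + 408.68/595 = 0.56868 + 0.68686 = 1.2555
n_f = 1/1.2555 = 0.7965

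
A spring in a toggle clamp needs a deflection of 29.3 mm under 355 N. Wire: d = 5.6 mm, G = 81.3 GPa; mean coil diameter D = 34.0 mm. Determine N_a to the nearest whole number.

Required rate k = F/δ = 355/29.3 = 12.116 N/mm
N_a = Gd⁴/(8D³k) = (81.3×10³ × 5.6⁴)/(8 × 34.0³ × 12.116)
    = 7.99545e+07 / 3.80967e+06 = 20.99 → 21 coils

21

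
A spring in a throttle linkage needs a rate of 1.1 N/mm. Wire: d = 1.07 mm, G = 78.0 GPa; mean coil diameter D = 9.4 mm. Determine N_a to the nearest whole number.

14

N_a = Gd⁴/(8D³k) = (78.0×10³ × 1.07⁴)/(8 × 9.4³ × 1.1)
    = 102242 / 7309.14 = 13.99 → 14 coils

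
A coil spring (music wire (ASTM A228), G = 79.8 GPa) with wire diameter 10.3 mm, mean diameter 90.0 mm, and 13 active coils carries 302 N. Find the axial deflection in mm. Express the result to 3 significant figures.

25.5 mm

k = Gd⁴/(8D³N_a) = (79.8×10³)(10.3⁴)/(8·90.0³·13) = 11.847 N/mm
δ = F/k = 302 / 11.847 = 25.493 mm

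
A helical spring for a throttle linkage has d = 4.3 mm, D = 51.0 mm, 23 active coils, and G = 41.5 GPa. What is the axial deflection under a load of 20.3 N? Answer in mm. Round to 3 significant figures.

34.9 mm

k = Gd⁴/(8D³N_a) = (41.5×10³)(4.3⁴)/(8·51.0³·23) = 0.58129 N/mm
δ = F/k = 20.3 / 0.58129 = 34.922 mm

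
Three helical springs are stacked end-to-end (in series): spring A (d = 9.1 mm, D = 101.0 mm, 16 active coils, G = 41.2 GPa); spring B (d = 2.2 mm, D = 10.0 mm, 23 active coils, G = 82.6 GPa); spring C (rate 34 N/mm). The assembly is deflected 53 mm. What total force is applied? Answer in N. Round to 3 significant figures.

k_A = Gd⁴/(8D³N_a) = (41.2×10³)(9.1⁴)/(8·101.0³·16) = 2.1423 N/mm
k_B = Gd⁴/(8D³N_a) = (82.6×10³)(2.2⁴)/(8·10.0³·23) = 10.516 N/mm
Series: 1/k_eq = 1/2.1423 + 1/10.516 + 1/34 = 0.59128; k_eq = 1.6912 N/mm
F = k_eq·δ = 1.6912·53 = 89.636 N

89.6 N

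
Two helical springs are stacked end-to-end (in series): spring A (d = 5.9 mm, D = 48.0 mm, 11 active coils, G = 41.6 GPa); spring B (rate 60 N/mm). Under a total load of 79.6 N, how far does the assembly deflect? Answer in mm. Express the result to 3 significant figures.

k_A = Gd⁴/(8D³N_a) = (41.6×10³)(5.9⁴)/(8·48.0³·11) = 5.1796 N/mm
Series: 1/k_eq = 1/5.1796 + 1/60 = 0.20973; k_eq = 4.768 N/mm
δ = F/k_eq = 79.6/4.768 = 16.695 mm

16.7 mm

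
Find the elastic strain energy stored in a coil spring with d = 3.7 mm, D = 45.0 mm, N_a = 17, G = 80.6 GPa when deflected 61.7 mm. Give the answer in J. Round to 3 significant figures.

2.32 J

k = Gd⁴/(8D³N_a) = (80.6×10³)(3.7⁴)/(8·45.0³·17) = 1.2189 N/mm
U = ½kδ² = 0.5 × 1.2189 × 61.7² = 2320.1 N·mm = 2.3201 J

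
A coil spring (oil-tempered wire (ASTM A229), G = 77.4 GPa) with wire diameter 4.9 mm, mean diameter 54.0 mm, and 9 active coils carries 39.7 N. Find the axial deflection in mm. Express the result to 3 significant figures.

10.1 mm

k = Gd⁴/(8D³N_a) = (77.4×10³)(4.9⁴)/(8·54.0³·9) = 3.9356 N/mm
δ = F/k = 39.7 / 3.9356 = 10.087 mm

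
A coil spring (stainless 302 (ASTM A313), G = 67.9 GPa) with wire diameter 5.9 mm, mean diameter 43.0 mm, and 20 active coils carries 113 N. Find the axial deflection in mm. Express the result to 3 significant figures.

17.5 mm

k = Gd⁴/(8D³N_a) = (67.9×10³)(5.9⁴)/(8·43.0³·20) = 6.4677 N/mm
δ = F/k = 113 / 6.4677 = 17.471 mm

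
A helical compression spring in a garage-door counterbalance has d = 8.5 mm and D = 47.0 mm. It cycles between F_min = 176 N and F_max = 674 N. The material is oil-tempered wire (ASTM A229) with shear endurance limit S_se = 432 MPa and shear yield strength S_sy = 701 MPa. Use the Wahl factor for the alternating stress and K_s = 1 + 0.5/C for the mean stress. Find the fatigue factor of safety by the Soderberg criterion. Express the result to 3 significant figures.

C = D/d = 47.0/8.5 = 5.5294; K_W = (4C−1)/(4C−4)+0.615/C = 1.2768; K_s = 1+0.5/C = 1.0904
F_a = (F_max−F_min)/2 = 249 N; F_m = (F_max+F_min)/2 = 425 N
τ_a = K_W·8F_aD/(πd³) = 1.2768 × 48.527 = 61.959 MPa
τ_m = K_s·8F_mD/(πd³) = 1.0904 × 82.827 = 90.316 MPa
Soderberg: 1/n_f = τ_a/S_se + τ_m/S_sy = 61.959/432 + 90.316/701 = 0.14342 + 0.12884 = 0.27226
n_f = 1/0.27226 = 3.673

3.67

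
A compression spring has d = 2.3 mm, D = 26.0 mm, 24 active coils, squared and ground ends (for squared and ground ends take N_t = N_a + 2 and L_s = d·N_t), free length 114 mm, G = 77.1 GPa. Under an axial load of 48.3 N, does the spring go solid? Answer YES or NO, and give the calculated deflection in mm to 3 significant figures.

k = Gd⁴/(8D³N_a) = (77.1×10³)(2.3⁴)/(8·26.0³·24) = 0.63936 N/mm
N_t = 26; L_s = 2.3·26 = 59.8 mm; δ_solid = L₀ − L_s = 114 − 59.8 = 54.2 mm
δ = F/k = 48.3/0.63936 = 75.544 mm
δ ≥ δ_solid → spring goes solid

YES, δ = 75.5 mm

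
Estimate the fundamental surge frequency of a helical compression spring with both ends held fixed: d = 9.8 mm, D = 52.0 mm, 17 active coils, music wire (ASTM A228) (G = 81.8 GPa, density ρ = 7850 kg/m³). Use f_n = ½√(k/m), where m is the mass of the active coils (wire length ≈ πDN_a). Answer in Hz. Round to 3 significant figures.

77.4 Hz

k = Gd⁴/(8D³N_a) = (81.8×10³)(9.8⁴)/(8·52.0³·17) = 39.456 N/mm = 39456 N/m
Wire length L = πDN_a = π·52.0·17 = 2777.2 mm
m = ρ·(πd²/4)·L = 7850 × 75.43×10⁻⁶ m² × 2.7772 m = 1.6444 kg
f_n = ½√(k/m) = 0.5·√(39456/1.6444) = 0.5·√(23994) = 77.449 Hz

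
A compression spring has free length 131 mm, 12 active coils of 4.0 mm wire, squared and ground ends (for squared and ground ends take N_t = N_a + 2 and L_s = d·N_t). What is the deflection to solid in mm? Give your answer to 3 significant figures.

N_t = 14; L_s = 4.0·14 = 56 mm
δ_solid = L₀ − L_s = 131 − 56 = 75 mm

75.0 mm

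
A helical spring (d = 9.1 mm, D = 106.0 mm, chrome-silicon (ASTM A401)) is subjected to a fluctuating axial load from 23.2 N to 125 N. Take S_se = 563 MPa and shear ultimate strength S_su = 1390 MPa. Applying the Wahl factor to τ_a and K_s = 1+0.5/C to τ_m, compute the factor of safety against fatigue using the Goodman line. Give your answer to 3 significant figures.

C = D/d = 106.0/9.1 = 11.6484; K_W = (4C−1)/(4C−4)+0.615/C = 1.1232; K_s = 1+0.5/C = 1.0429
F_a = (F_max−F_min)/2 = 50.9 N; F_m = (F_max+F_min)/2 = 74.1 N
τ_a = K_W·8F_aD/(πd³) = 1.1232 × 18.232 = 20.479 MPa
τ_m = K_s·8F_mD/(πd³) = 1.0429 × 26.542 = 27.682 MPa
Goodman: 1/n_f = τ_a/S_se + τ_m/S_su = 20.479/563 + 27.682/1390 = 0.03637 + 0.01991 = 0.05629
n_f = 1/0.05629 = 17.77

17.8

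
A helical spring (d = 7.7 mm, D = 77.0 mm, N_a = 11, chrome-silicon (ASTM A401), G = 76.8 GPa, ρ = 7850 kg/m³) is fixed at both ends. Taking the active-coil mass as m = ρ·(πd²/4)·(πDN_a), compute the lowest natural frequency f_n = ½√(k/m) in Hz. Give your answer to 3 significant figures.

k = Gd⁴/(8D³N_a) = (76.8×10³)(7.7⁴)/(8·77.0³·11) = 6.72 N/mm = 6720 N/m
Wire length L = πDN_a = π·77.0·11 = 2660.9 mm
m = ρ·(πd²/4)·L = 7850 × 46.566×10⁻⁶ m² × 2.6609 m = 0.97269 kg
f_n = ½√(k/m) = 0.5·√(6720/0.97269) = 0.5·√(6908.7) = 41.559 Hz

41.6 Hz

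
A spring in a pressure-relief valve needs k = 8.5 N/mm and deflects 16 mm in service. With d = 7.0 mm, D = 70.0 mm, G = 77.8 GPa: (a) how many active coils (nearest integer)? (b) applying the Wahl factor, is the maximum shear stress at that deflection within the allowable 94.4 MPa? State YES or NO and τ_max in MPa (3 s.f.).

N_a = Gd⁴/(8D³k) = (77.8×10³)(7.0⁴)/(8·70.0³·8.5) = 8.009 → N_a = 8
Actual rate k = Gd⁴/(8D³·8) = 8.5094 N/mm
Working load F = kδ = 8.5094·16 = 136.15 N
C = 70.0/7.0 = 10.0000; K_W = (4C−1)/(4C−4)+0.615/C = 1.1448
τ_max = K_W·8FD/(πd³) = 1.1448·70.756 = 81.004 MPa
τ_max ≤ 94.4 MPa → acceptable

(a) 8 coils; (b) YES, τ_max = 81.0 MPa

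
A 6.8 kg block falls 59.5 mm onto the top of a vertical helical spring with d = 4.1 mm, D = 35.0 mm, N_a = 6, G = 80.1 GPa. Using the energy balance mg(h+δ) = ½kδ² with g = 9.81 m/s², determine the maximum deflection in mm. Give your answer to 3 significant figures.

k = Gd⁴/(8D³N_a) = (80.1×10³)(4.1⁴)/(8·35.0³·6) = 10.998 N/mm
W = mg = 6.8 × 9.81 = 66.708 N
½kδ² − Wδ − Wh = 0 → δ = (W + √(W² + 2kWh))/k
δ = (66.708 + √(4450 + 87306.7))/10.998 = (66.708 + 302.91)/10.998 = 33.607 mm

33.6 mm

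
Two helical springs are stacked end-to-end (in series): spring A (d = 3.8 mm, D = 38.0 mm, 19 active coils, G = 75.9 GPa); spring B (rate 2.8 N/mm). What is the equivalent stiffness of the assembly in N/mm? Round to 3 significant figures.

1.13 N/mm

k_A = Gd⁴/(8D³N_a) = (75.9×10³)(3.8⁴)/(8·38.0³·19) = 1.8975 N/mm
Series: 1/k_eq = 1/1.8975 + 1/2.8 = 0.88415; k_eq = 1.131 N/mm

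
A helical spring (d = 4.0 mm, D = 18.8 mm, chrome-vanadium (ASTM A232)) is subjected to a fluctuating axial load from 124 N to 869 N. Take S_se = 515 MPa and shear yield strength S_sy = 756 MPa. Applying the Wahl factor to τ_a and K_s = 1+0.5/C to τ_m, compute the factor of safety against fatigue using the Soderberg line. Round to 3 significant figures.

0.790

C = D/d = 18.8/4.0 = 4.7000; K_W = (4C−1)/(4C−4)+0.615/C = 1.3336; K_s = 1+0.5/C = 1.1064
F_a = (F_max−F_min)/2 = 372.5 N; F_m = (F_max+F_min)/2 = 496.5 N
τ_a = K_W·8F_aD/(πd³) = 1.3336 × 278.64 = 371.58 MPa
τ_m = K_s·8F_mD/(πd³) = 1.1064 × 371.4 = 410.91 MPa
Soderberg: 1/n_f = τ_a/S_se + τ_m/S_sy = 371.58/515 + 410.91/756 = 0.72152 + 0.54353 = 1.265
n_f = 1/1.265 = 0.7905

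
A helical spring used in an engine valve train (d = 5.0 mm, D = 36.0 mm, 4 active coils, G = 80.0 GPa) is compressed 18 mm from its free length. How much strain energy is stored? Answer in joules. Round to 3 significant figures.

k = Gd⁴/(8D³N_a) = (80.0×10³)(5.0⁴)/(8·36.0³·4) = 33.49 N/mm
U = ½kδ² = 0.5 × 33.49 × 18² = 5425.3 N·mm = 5.4253 J

5.43 J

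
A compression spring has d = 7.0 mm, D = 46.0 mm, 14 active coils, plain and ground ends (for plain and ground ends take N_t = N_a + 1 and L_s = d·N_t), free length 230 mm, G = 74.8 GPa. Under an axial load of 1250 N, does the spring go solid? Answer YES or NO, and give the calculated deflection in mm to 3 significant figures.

NO, δ = 75.9 mm

k = Gd⁴/(8D³N_a) = (74.8×10³)(7.0⁴)/(8·46.0³·14) = 16.474 N/mm
N_t = 15; L_s = 7.0·15 = 105 mm; δ_solid = L₀ − L_s = 230 − 105 = 125 mm
δ = F/k = 1250/16.474 = 75.877 mm
δ < δ_solid → spring does not go solid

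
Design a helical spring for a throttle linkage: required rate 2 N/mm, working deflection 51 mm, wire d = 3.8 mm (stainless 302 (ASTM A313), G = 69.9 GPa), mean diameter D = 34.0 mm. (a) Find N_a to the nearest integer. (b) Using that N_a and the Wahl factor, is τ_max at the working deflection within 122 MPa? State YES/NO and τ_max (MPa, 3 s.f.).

(a) 23 coils; (b) NO, τ_max = 189 MPa

N_a = Gd⁴/(8D³k) = (69.9×10³)(3.8⁴)/(8·34.0³·2) = 23.18 → N_a = 23
Actual rate k = Gd⁴/(8D³·23) = 2.0154 N/mm
Working load F = kδ = 2.0154·51 = 102.78 N
C = 34.0/3.8 = 8.9474; K_W = (4C−1)/(4C−4)+0.615/C = 1.1631
τ_max = K_W·8FD/(πd³) = 1.1631·162.18 = 188.63 MPa
τ_max > 122 MPa → exceeds allowable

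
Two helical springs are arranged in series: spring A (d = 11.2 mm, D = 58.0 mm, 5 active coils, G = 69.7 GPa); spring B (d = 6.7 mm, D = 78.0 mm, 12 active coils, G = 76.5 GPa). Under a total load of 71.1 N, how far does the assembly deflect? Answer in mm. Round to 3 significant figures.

k_A = Gd⁴/(8D³N_a) = (69.7×10³)(11.2⁴)/(8·58.0³·5) = 140.53 N/mm
k_B = Gd⁴/(8D³N_a) = (76.5×10³)(6.7⁴)/(8·78.0³·12) = 3.3838 N/mm
Series: 1/k_eq = 1/140.53 + 1/3.3838 = 0.30264; k_eq = 3.3042 N/mm
δ = F/k_eq = 71.1/3.3042 = 21.518 mm

21.5 mm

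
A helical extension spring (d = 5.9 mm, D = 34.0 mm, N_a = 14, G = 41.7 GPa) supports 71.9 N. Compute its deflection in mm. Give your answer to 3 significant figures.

k = Gd⁴/(8D³N_a) = (41.7×10³)(5.9⁴)/(8·34.0³·14) = 11.479 N/mm
δ = F/k = 71.9 / 11.479 = 6.2638 mm

6.26 mm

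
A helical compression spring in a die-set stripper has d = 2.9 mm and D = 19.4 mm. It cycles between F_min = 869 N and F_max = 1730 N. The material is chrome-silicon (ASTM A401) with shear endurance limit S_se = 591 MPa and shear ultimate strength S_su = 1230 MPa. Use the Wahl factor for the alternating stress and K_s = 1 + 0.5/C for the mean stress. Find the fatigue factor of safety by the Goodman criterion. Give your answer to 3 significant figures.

0.244

C = D/d = 19.4/2.9 = 6.6897; K_W = (4C−1)/(4C−4)+0.615/C = 1.2238; K_s = 1+0.5/C = 1.0747
F_a = (F_max−F_min)/2 = 430.5 N; F_m = (F_max+F_min)/2 = 1299.5 N
τ_a = K_W·8F_aD/(πd³) = 1.2238 × 872.01 = 1067.1 MPa
τ_m = K_s·8F_mD/(πd³) = 1.0747 × 2632.2 = 2829 MPa
Goodman: 1/n_f = τ_a/S_se + τ_m/S_su = 1067.1/591 + 2829/1230 = 1.80562 + 2.29998 = 4.1056
n_f = 1/4.1056 = 0.2436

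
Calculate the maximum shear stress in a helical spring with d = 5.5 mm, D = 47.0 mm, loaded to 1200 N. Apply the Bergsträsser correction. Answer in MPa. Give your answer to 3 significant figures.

1000 MPa

Spring index C = D/d = 47.0/5.5 = 8.5455
K_B = (4C+2)/(4C−3) = 36.182/31.182 = 1.1603
τ₀ = 8FD/(πd³) = 8·1200·47.0/(π·5.5³) = 451200/522.68 = 863.24 MPa
τ_max = K·τ₀ = 1.1603 × 863.24 = 1001.7 MPa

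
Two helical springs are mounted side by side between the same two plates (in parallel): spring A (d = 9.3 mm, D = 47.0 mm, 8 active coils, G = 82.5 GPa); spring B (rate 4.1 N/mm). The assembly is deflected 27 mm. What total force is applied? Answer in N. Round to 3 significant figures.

2620 N

k_A = Gd⁴/(8D³N_a) = (82.5×10³)(9.3⁴)/(8·47.0³·8) = 92.878 N/mm
Parallel: k_eq = 92.878 + 4.1 = 96.978 N/mm
F = k_eq·δ = 96.978·27 = 2618.4 N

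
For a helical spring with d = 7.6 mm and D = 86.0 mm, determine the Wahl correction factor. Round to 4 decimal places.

1.1271

C = D/d = 86.0/7.6 = 11.3158
K_W = (4C−1)/(4C−4) + 0.615/C = 44.263/41.263 + 0.0543 = 1.1271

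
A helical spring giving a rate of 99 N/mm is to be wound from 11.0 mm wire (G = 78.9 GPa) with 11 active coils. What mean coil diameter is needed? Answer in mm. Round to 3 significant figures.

51.0 mm

D = (Gd⁴/(8N_a·k))^(1/3) = (78.9×10³·11.0⁴/(8·11·99))^(1/3)
  = (132596)^(1/3) = 50.9929 mm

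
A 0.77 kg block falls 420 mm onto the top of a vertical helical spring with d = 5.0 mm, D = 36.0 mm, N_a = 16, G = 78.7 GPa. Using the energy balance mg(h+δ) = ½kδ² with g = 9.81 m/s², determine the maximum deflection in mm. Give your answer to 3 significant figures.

k = Gd⁴/(8D³N_a) = (78.7×10³)(5.0⁴)/(8·36.0³·16) = 8.2364 N/mm
W = mg = 0.77 × 9.81 = 7.5537 N
½kδ² − Wδ − Wh = 0 → δ = (W + √(W² + 2kWh))/k
δ = (7.5537 + √(57.058 + 52260.8))/8.2364 = (7.5537 + 228.73)/8.2364 = 28.688 mm

28.7 mm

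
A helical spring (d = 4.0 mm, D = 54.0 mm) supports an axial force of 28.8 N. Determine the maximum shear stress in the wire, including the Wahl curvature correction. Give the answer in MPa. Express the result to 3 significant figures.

68.4 MPa

Spring index C = D/d = 54.0/4.0 = 13.5000
K_W = (4C−1)/(4C−4) + 0.615/C = 53.000/50.000 + 0.0456 = 1.1056
τ₀ = 8FD/(πd³) = 8·28.8·54.0/(π·4.0³) = 12441.6/201.06 = 61.879 MPa
τ_max = K·τ₀ = 1.1056 × 61.879 = 68.411 MPa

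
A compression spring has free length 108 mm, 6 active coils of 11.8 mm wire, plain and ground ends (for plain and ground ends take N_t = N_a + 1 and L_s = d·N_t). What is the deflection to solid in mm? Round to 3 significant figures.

N_t = 7; L_s = 11.8·7 = 82.6 mm
δ_solid = L₀ − L_s = 108 − 82.6 = 25.4 mm

25.4 mm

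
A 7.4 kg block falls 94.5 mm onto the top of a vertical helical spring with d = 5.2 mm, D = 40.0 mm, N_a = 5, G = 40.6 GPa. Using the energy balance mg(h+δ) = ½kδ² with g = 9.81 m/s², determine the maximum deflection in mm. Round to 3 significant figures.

k = Gd⁴/(8D³N_a) = (40.6×10³)(5.2⁴)/(8·40.0³·5) = 11.596 N/mm
W = mg = 7.4 × 9.81 = 72.594 N
½kδ² − Wδ − Wh = 0 → δ = (W + √(W² + 2kWh))/k
δ = (72.594 + √(5269.9 + 159097))/11.596 = (72.594 + 405.42)/11.596 = 41.223 mm

41.2 mm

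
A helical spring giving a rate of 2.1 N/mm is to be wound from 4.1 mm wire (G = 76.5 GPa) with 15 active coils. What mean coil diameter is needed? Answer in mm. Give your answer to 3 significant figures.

D = (Gd⁴/(8N_a·k))^(1/3) = (76.5×10³·4.1⁴/(8·15·2.1))^(1/3)
  = (85782)^(1/3) = 44.1027 mm

44.1 mm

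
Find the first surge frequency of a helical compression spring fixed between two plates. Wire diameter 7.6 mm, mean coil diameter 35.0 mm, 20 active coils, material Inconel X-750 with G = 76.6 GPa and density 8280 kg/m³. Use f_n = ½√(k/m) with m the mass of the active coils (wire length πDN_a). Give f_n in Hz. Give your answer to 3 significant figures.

k = Gd⁴/(8D³N_a) = (76.6×10³)(7.6⁴)/(8·35.0³·20) = 37.253 N/mm = 37253 N/m
Wire length L = πDN_a = π·35.0·20 = 2199.1 mm
m = ρ·(πd²/4)·L = 8280 × 45.365×10⁻⁶ m² × 2.1991 m = 0.82603 kg
f_n = ½√(k/m) = 0.5·√(37253/0.82603) = 0.5·√(45099) = 106.18 Hz

106 Hz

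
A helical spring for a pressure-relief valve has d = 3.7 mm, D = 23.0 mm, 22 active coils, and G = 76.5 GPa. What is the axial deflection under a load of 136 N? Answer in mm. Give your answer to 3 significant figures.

k = Gd⁴/(8D³N_a) = (76.5×10³)(3.7⁴)/(8·23.0³·22) = 6.6953 N/mm
δ = F/k = 136 / 6.6953 = 20.313 mm

20.3 mm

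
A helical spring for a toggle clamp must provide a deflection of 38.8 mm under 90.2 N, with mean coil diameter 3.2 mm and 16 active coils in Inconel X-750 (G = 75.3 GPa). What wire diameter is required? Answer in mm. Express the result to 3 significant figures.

0.600 mm

Required rate k = F/δ = 90.2/38.8 = 2.3247 N/mm
d = (8D³N_a·k / G)^(1/4) = (8·3.2³·16·2.3247 / (75.3×10³))^0.25
  = (0.12949)^0.25 = 0.5999 mm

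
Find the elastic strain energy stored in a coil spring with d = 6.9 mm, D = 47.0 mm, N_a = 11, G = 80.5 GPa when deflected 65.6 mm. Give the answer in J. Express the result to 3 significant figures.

43.0 J

k = Gd⁴/(8D³N_a) = (80.5×10³)(6.9⁴)/(8·47.0³·11) = 19.972 N/mm
U = ½kδ² = 0.5 × 19.972 × 65.6² = 42973 N·mm = 42.973 J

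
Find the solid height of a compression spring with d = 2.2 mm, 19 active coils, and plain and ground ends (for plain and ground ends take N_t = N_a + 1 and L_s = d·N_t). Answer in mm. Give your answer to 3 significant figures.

44.0 mm

plain and ground ends: N_t = N_a + 1 = 19 + 1 = 20
L_s = d·N_t = 2.2 × 20 = 44 mm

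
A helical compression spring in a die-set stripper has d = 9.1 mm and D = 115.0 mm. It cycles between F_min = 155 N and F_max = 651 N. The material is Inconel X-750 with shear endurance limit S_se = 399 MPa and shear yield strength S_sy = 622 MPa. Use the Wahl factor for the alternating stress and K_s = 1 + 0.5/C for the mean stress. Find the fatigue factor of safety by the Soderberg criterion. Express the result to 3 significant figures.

C = D/d = 115.0/9.1 = 12.6374; K_W = (4C−1)/(4C−4)+0.615/C = 1.1131; K_s = 1+0.5/C = 1.0396
F_a = (F_max−F_min)/2 = 248 N; F_m = (F_max+F_min)/2 = 403 N
τ_a = K_W·8F_aD/(πd³) = 1.1131 × 96.375 = 107.28 MPa
τ_m = K_s·8F_mD/(πd³) = 1.0396 × 156.61 = 162.81 MPa
Soderberg: 1/n_f = τ_a/S_se + τ_m/S_sy = 107.28/399 + 162.81/622 = 0.26886 + 0.26175 = 0.53061
n_f = 1/0.53061 = 1.885

1.88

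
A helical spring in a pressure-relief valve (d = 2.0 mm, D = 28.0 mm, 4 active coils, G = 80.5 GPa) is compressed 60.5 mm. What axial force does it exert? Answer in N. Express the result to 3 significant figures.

111 N

k = Gd⁴/(8D³N_a) = (80.5×10³)(2.0⁴)/(8·28.0³·4) = 1.8335 N/mm
F = k·δ = 1.8335 × 60.5 = 110.93 N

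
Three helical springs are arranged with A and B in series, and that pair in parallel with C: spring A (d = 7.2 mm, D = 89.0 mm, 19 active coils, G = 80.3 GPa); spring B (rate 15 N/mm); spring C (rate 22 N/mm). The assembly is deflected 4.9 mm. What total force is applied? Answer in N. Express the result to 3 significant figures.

k_A = Gd⁴/(8D³N_a) = (80.3×10³)(7.2⁴)/(8·89.0³·19) = 2.0139 N/mm
Springs A,B series: k_AB = 1/(1/2.0139+1/15) = 1.7755 N/mm; parallel with C: k_eq = 1.7755+22 = 23.775 N/mm
F = k_eq·δ = 23.775·4.9 = 116.5 N

116 N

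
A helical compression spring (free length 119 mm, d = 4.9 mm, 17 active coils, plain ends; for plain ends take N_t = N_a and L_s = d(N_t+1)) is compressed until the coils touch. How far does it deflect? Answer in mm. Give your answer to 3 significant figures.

N_t = 17; L_s = 4.9·18 = 88.2 mm
δ_solid = L₀ − L_s = 119 − 88.2 = 30.8 mm

30.8 mm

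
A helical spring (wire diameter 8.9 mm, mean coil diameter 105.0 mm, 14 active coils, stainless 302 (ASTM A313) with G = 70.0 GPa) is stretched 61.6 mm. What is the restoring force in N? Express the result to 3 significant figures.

209 N

k = Gd⁴/(8D³N_a) = (70.0×10³)(8.9⁴)/(8·105.0³·14) = 3.3874 N/mm
F = k·δ = 3.3874 × 61.6 = 208.67 N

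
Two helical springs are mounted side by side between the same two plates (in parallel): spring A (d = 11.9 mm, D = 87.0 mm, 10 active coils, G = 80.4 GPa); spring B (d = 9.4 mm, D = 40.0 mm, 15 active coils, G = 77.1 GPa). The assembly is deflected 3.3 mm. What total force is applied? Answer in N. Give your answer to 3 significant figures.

360 N

k_A = Gd⁴/(8D³N_a) = (80.4×10³)(11.9⁴)/(8·87.0³·10) = 30.605 N/mm
k_B = Gd⁴/(8D³N_a) = (77.1×10³)(9.4⁴)/(8·40.0³·15) = 78.38 N/mm
Parallel: k_eq = 30.605 + 78.38 = 108.99 N/mm
F = k_eq·δ = 108.99·3.3 = 359.65 N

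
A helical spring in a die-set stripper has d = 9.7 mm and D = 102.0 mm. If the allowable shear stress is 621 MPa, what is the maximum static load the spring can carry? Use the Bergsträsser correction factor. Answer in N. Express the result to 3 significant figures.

C = D/d = 102.0/9.7 = 10.5155
K_B = (4C+2)/(4C−3) = 44.062/39.062 = 1.1280
τ_max = K·8FD/(πd³) → F_max = τ_allow·πd³/(8DK)
F_max = 621·π·9.7³/(8·102.0·1.1280) = 1.7806e+06/920.45 = 1934.4 N

1930 N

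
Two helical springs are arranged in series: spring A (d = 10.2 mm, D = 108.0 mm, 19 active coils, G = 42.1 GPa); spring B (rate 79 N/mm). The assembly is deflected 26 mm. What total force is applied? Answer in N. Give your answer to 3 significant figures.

60.1 N

k_A = Gd⁴/(8D³N_a) = (42.1×10³)(10.2⁴)/(8·108.0³·19) = 2.38 N/mm
Series: 1/k_eq = 1/2.38 + 1/79 = 0.43284; k_eq = 2.3103 N/mm
F = k_eq·δ = 2.3103·26 = 60.069 N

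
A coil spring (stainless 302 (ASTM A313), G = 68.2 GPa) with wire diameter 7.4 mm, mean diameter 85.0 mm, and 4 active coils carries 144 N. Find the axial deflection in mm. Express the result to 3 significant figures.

13.8 mm

k = Gd⁴/(8D³N_a) = (68.2×10³)(7.4⁴)/(8·85.0³·4) = 10.406 N/mm
δ = F/k = 144 / 10.406 = 13.838 mm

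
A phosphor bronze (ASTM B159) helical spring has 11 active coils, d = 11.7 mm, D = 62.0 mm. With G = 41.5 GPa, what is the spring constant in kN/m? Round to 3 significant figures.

37.1 kN/m

k = Gd⁴/(8D³N_a) = (41.5×10³ × 11.7⁴) / (8 × 62.0³ × 11)
  = 7.77663e+08 / 2.09729e+07 = 37.079 N/mm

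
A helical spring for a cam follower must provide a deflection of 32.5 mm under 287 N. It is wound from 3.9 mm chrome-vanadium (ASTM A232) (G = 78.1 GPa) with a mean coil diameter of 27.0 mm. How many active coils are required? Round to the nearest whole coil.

13

Required rate k = F/δ = 287/32.5 = 8.8308 N/mm
N_a = Gd⁴/(8D³k) = (78.1×10³ × 3.9⁴)/(8 × 27.0³ × 8.8308)
    = 1.8068e+07 / 1.39053e+06 = 12.99 → 13 coils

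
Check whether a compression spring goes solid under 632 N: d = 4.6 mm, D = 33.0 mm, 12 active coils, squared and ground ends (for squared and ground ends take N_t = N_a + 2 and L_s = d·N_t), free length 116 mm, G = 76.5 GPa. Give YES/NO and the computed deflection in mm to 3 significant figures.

YES, δ = 63.7 mm

k = Gd⁴/(8D³N_a) = (76.5×10³)(4.6⁴)/(8·33.0³·12) = 9.9284 N/mm
N_t = 14; L_s = 4.6·14 = 64.4 mm; δ_solid = L₀ − L_s = 116 − 64.4 = 51.6 mm
δ = F/k = 632/9.9284 = 63.656 mm
δ ≥ δ_solid → spring goes solid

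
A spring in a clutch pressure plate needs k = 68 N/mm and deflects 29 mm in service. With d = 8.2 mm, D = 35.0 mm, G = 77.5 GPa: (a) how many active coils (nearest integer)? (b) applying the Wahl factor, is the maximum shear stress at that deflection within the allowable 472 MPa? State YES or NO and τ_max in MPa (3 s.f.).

N_a = Gd⁴/(8D³k) = (77.5×10³)(8.2⁴)/(8·35.0³·68) = 15.02 → N_a = 15
Actual rate k = Gd⁴/(8D³·15) = 68.104 N/mm
Working load F = kδ = 68.104·29 = 1975 N
C = 35.0/8.2 = 4.2683; K_W = (4C−1)/(4C−4)+0.615/C = 1.3736
τ_max = K_W·8FD/(πd³) = 1.3736·319.25 = 438.52 MPa
τ_max ≤ 472 MPa → acceptable

(a) 15 coils; (b) YES, τ_max = 439 MPa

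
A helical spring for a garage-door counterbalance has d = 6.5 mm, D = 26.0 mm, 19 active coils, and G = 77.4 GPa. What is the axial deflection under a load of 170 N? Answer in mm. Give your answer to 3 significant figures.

3.29 mm

k = Gd⁴/(8D³N_a) = (77.4×10³)(6.5⁴)/(8·26.0³·19) = 51.717 N/mm
δ = F/k = 170 / 51.717 = 3.2871 mm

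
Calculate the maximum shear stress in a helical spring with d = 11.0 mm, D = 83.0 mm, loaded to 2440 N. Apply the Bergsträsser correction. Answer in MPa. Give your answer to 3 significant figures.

459 MPa

Spring index C = D/d = 83.0/11.0 = 7.5455
K_B = (4C+2)/(4C−3) = 32.182/27.182 = 1.1839
τ₀ = 8FD/(πd³) = 8·2440·83.0/(π·11.0³) = 1.62016e+06/4181.5 = 387.46 MPa
τ_max = K·τ₀ = 1.1839 × 387.46 = 458.74 MPa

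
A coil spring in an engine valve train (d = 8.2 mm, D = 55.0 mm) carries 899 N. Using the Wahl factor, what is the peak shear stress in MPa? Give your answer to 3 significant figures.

279 MPa

Spring index C = D/d = 55.0/8.2 = 6.7073
K_W = (4C−1)/(4C−4) + 0.615/C = 25.829/22.829 + 0.0917 = 1.2231
τ₀ = 8FD/(πd³) = 8·899·55.0/(π·8.2³) = 395560/1732.2 = 228.36 MPa
τ_max = K·τ₀ = 1.2231 × 228.36 = 279.31 MPa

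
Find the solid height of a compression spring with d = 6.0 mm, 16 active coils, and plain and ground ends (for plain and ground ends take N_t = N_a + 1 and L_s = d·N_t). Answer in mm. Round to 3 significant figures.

plain and ground ends: N_t = N_a + 1 = 16 + 1 = 17
L_s = d·N_t = 6.0 × 17 = 102 mm

102 mm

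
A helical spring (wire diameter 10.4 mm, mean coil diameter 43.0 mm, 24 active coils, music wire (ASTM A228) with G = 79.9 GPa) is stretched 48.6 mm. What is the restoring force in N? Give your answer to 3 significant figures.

2980 N

k = Gd⁴/(8D³N_a) = (79.9×10³)(10.4⁴)/(8·43.0³·24) = 61.231 N/mm
F = k·δ = 61.231 × 48.6 = 2975.8 N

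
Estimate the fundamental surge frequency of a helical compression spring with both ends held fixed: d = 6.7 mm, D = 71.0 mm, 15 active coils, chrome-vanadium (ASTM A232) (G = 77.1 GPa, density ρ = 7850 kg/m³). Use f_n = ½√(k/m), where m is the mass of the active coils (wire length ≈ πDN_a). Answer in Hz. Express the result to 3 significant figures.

31.3 Hz

k = Gd⁴/(8D³N_a) = (77.1×10³)(6.7⁴)/(8·71.0³·15) = 3.6174 N/mm = 3617.4 N/m
Wire length L = πDN_a = π·71.0·15 = 3345.8 mm
m = ρ·(πd²/4)·L = 7850 × 35.257×10⁻⁶ m² × 3.3458 m = 0.92599 kg
f_n = ½√(k/m) = 0.5·√(3617.4/0.92599) = 0.5·√(3906.5) = 31.251 Hz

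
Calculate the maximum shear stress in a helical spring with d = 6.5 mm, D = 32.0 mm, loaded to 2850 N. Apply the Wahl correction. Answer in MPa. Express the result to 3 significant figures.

1110 MPa

Spring index C = D/d = 32.0/6.5 = 4.9231
K_W = (4C−1)/(4C−4) + 0.615/C = 18.692/15.692 + 0.1249 = 1.3161
τ₀ = 8FD/(πd³) = 8·2850·32.0/(π·6.5³) = 729600/862.76 = 845.66 MPa
τ_max = K·τ₀ = 1.3161 × 845.66 = 1113 MPa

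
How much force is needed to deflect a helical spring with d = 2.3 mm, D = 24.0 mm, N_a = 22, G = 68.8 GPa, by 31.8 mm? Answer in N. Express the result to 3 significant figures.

k = Gd⁴/(8D³N_a) = (68.8×10³)(2.3⁴)/(8·24.0³·22) = 0.79132 N/mm
F = k·δ = 0.79132 × 31.8 = 25.164 N

25.2 N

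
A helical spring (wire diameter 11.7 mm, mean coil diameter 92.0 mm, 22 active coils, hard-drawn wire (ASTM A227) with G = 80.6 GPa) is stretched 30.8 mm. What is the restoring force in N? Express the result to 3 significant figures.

339 N

k = Gd⁴/(8D³N_a) = (80.6×10³)(11.7⁴)/(8·92.0³·22) = 11.021 N/mm
F = k·δ = 11.021 × 30.8 = 339.43 N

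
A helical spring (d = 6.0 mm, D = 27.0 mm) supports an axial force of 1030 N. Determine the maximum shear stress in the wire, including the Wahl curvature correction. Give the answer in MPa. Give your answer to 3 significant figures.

Spring index C = D/d = 27.0/6.0 = 4.5000
K_W = (4C−1)/(4C−4) + 0.615/C = 17.000/14.000 + 0.1367 = 1.3510
τ₀ = 8FD/(πd³) = 8·1030·27.0/(π·6.0³) = 222480/678.58 = 327.86 MPa
τ_max = K·τ₀ = 1.3510 × 327.86 = 442.92 MPa

443 MPa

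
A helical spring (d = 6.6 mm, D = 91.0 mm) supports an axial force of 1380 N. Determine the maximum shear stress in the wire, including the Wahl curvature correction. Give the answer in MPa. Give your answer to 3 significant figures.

1230 MPa

Spring index C = D/d = 91.0/6.6 = 13.7879
K_W = (4C−1)/(4C−4) + 0.615/C = 54.152/51.152 + 0.0446 = 1.1033
τ₀ = 8FD/(πd³) = 8·1380·91.0/(π·6.6³) = 1.00464e+06/903.2 = 1112.3 MPa
τ_max = K·τ₀ = 1.1033 × 1112.3 = 1227.2 MPa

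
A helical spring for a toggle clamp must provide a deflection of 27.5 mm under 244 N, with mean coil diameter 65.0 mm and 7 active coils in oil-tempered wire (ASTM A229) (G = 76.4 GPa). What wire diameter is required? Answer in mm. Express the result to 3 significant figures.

6.50 mm

Required rate k = F/δ = 244/27.5 = 8.8727 N/mm
d = (8D³N_a·k / G)^(1/4) = (8·65.0³·7·8.8727 / (76.4×10³))^0.25
  = (1786)^0.25 = 6.5009 mm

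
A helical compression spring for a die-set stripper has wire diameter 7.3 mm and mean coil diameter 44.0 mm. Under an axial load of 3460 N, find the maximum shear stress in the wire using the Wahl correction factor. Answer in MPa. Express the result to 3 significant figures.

1250 MPa

Spring index C = D/d = 44.0/7.3 = 6.0274
K_W = (4C−1)/(4C−4) + 0.615/C = 23.110/20.110 + 0.1020 = 1.2512
τ₀ = 8FD/(πd³) = 8·3460·44.0/(π·7.3³) = 1.21792e+06/1222.1 = 996.55 MPa
τ_max = K·τ₀ = 1.2512 × 996.55 = 1246.9 MPa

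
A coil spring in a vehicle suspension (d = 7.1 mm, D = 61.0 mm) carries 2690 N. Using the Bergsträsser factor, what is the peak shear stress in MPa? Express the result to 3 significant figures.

Spring index C = D/d = 61.0/7.1 = 8.5915
K_B = (4C+2)/(4C−3) = 36.366/31.366 = 1.1594
τ₀ = 8FD/(πd³) = 8·2690·61.0/(π·7.1³) = 1.31272e+06/1124.4 = 1167.5 MPa
τ_max = K·τ₀ = 1.1594 × 1167.5 = 1353.6 MPa

1350 MPa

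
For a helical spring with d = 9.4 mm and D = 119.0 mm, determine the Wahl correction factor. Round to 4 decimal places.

1.1129

C = D/d = 119.0/9.4 = 12.6596
K_W = (4C−1)/(4C−4) + 0.615/C = 49.638/46.638 + 0.0486 = 1.1129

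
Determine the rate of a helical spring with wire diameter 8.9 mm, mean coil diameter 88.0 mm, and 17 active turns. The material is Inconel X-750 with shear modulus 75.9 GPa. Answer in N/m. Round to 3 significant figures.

5140 N/m

k = Gd⁴/(8D³N_a) = (75.9×10³ × 8.9⁴) / (8 × 88.0³ × 17)
  = 4.76214e+08 / 9.26802e+07 = 5.1382 N/mm = 5138.2 N/m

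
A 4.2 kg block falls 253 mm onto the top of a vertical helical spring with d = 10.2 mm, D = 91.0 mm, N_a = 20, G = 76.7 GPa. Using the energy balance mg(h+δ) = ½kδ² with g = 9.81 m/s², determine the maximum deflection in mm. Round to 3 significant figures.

61.3 mm

k = Gd⁴/(8D³N_a) = (76.7×10³)(10.2⁴)/(8·91.0³·20) = 6.8858 N/mm
W = mg = 4.2 × 9.81 = 41.202 N
½kδ² − Wδ − Wh = 0 → δ = (W + √(W² + 2kWh))/k
δ = (41.202 + √(1697.6 + 143556))/6.8858 = (41.202 + 381.12)/6.8858 = 61.333 mm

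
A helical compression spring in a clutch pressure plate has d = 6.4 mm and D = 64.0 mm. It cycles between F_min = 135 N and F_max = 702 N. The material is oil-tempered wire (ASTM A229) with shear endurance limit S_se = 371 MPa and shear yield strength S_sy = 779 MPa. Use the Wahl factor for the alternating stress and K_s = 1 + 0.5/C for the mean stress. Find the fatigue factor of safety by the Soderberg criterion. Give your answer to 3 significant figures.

C = D/d = 64.0/6.4 = 10.0000; K_W = (4C−1)/(4C−4)+0.615/C = 1.1448; K_s = 1+0.5/C = 1.0500
F_a = (F_max−F_min)/2 = 283.5 N; F_m = (F_max+F_min)/2 = 418.5 N
τ_a = K_W·8F_aD/(πd³) = 1.1448 × 176.25 = 201.78 MPa
τ_m = K_s·8F_mD/(πd³) = 1.0500 × 260.18 = 273.19 MPa
Soderberg: 1/n_f = τ_a/S_se + τ_m/S_sy = 201.78/371 + 273.19/779 = 0.54388 + 0.35069 = 0.89457
n_f = 1/0.89457 = 1.118

1.12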